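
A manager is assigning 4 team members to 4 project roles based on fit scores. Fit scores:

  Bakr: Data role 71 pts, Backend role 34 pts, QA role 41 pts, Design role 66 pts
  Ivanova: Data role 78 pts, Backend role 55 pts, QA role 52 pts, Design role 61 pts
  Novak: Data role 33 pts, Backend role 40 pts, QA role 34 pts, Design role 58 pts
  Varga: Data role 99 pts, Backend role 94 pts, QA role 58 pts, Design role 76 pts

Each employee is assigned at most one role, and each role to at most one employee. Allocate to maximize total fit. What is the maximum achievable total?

This is a one-to-one assignment (maximum-weight bipartite matching).
Optimal: Bakr→Data role (71 pts), Ivanova→QA role (52 pts), Novak→Design role (58 pts), Varga→Backend role (94 pts) — total 71+52+58+94 = 275 pts.
Column-greedy (each role in turn goes to its best remaining employee) gives 253 pts, worse by 22.

Max total: 275 pts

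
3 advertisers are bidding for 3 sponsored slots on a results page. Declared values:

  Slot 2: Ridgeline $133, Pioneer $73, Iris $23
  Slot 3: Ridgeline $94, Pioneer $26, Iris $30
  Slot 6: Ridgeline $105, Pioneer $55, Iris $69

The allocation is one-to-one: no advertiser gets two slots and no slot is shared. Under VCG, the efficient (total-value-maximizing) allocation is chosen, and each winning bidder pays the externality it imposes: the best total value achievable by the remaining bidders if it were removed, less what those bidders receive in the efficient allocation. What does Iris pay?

Efficient allocation: Ridgeline→Slot 3 ($94), Pioneer→Slot 2 ($73), Iris→Slot 6 ($69); total welfare W = $236.
Iris receives Slot 6 at value $69, so the others get W − 69 = $167.
Without Iris: best allocation of the remaining 2 bidders over all 3 slots is Ridgeline→Slot 2 ($133), Pioneer→Slot 6 ($55), total $188.
VCG payment = (others' best without Iris) − (others' welfare with Iris) = 188 − 167 = $21.

Iris pays $21.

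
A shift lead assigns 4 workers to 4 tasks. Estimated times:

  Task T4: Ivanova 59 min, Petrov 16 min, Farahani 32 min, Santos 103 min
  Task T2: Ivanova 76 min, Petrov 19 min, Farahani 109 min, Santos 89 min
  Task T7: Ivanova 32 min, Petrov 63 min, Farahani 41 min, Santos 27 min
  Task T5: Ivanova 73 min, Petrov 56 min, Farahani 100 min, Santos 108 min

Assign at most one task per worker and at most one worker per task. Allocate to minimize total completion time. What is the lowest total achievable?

Minimum total: 151 min

This is the linear assignment problem.
Optimal: Ivanova→Task T5 (73 min), Petrov→Task T2 (19 min), Farahani→Task T4 (32 min), Santos→Task T7 (27 min) — total 73+19+32+27 = 151 min.
Checked against all permutations: 151 min is optimal.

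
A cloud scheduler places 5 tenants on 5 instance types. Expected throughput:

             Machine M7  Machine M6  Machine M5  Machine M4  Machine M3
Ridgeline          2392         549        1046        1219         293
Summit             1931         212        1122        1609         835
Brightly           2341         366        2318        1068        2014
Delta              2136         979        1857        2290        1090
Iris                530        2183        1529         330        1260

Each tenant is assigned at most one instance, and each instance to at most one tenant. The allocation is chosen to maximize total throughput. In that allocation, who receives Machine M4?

Optimal: Ridgeline→Machine M7 (2392 ops/s), Summit→Machine M4 (1609 ops/s), Brightly→Machine M3 (2014 ops/s), Delta→Machine M5 (1857 ops/s), Iris→Machine M6 (2183 ops/s) — total 2392+1609+2014+1857+2183 = 10055 ops/s.
Row-greedy (each tenant in turn takes its best remaining instance) gives 9592 ops/s, worse by 463.
Every other assignment is strictly worse.
Summit's own top instance is Machine M7 (1931 ops/s), but forcing Summit→Machine M7 and reassigning the rest optimally gives only 9464 ops/s — worse by 591.

Summit receives Machine M4.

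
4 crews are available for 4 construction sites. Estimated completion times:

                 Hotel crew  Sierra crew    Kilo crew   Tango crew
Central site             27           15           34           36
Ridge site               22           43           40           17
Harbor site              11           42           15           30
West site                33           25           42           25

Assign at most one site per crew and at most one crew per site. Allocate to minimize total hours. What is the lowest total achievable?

Treat this as an assignment problem: match each crew to one site.
Optimal: Hotel crew→Ridge site (22 hours), Sierra crew→Central site (15 hours), Kilo crew→Harbor site (15 hours), Tango crew→West site (25 hours) — total 22+15+15+25 = 77 hours.
Min-entry greedy (repeatedly take the single cheapest remaining cell) gives 85 hours, worse by 8.
Checked against all permutations: 77 hours is optimal.

Min total: 77 hours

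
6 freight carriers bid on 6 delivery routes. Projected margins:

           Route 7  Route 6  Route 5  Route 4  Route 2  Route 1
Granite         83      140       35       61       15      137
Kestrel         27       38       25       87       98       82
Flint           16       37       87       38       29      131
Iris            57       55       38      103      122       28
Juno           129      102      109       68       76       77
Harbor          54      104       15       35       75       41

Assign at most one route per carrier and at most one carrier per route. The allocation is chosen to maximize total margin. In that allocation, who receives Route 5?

Flint receives Route 5.

Optimal: Granite→Route 1 ($137k), Kestrel→Route 4 ($87k), Flint→Route 5 ($87k), Iris→Route 2 ($122k), Juno→Route 7 ($129k), Harbor→Route 6 ($104k) — total 137+87+87+122+129+104 = $666k.
Row-greedy (each carrier in turn takes its best remaining route) gives $616k, worse by 50.
Next-best assignment: Granite→Route 1, Kestrel→Route 2, Flint→Route 5, Iris→Route 4, Juno→Route 7, Harbor→Route 6 = $658k.
Flint's own top route is Route 1 ($131k), but forcing Flint→Route 1 and reassigning the rest optimally gives only $643k — worse by 23.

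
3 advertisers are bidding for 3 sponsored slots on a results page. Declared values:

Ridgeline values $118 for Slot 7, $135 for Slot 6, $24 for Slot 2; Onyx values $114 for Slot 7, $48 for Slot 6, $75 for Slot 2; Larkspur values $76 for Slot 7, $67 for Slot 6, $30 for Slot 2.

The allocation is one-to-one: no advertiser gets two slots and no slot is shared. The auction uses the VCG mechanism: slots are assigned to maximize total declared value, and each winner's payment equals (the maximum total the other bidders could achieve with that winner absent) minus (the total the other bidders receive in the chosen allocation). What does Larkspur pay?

Efficient allocation: Ridgeline→Slot 6 ($135), Onyx→Slot 2 ($75), Larkspur→Slot 7 ($76); total welfare W = $286.
Larkspur receives Slot 7 at value $76, so the others get W − 76 = $210.
Without Larkspur: best allocation of the remaining 2 bidders over all 3 slots is Ridgeline→Slot 6 ($135), Onyx→Slot 7 ($114), total $249.
VCG payment = (others' best without Larkspur) − (others' welfare with Larkspur) = 249 − 210 = $39.

Larkspur pays $39.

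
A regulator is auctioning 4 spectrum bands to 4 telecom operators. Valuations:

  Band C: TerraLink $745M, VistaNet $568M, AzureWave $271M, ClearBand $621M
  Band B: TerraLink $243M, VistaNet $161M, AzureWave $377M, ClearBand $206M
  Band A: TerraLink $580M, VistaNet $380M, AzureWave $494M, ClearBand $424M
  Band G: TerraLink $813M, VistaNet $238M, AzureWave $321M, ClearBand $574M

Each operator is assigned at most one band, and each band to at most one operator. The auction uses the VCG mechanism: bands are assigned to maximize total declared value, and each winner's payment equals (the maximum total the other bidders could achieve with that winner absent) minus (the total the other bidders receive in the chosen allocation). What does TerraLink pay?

Efficient allocation: TerraLink→Band G ($813M), VistaNet→Band A ($380M), AzureWave→Band B ($377M), ClearBand→Band C ($621M); total welfare W = $2191M.
TerraLink receives Band G at value $813M, so the others get W − 813 = $1378M.
Without TerraLink: best allocation of the remaining 3 bidders over all 4 bands is VistaNet→Band C ($568M), AzureWave→Band A ($494M), ClearBand→Band G ($574M), total $1636M.
VCG payment = (others' best without TerraLink) − (others' welfare with TerraLink) = 1636 − 1378 = $258M.

TerraLink pays $258M.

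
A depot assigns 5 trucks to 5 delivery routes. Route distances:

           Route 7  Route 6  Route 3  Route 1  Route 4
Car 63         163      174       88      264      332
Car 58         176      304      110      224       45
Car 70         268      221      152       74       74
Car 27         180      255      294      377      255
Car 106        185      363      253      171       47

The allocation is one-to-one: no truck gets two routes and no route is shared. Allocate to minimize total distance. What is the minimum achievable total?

Optimal: Car 63→Route 6 (174 km), Car 58→Route 3 (110 km), Car 70→Route 1 (74 km), Car 27→Route 7 (180 km), Car 106→Route 4 (47 km) — total 174+110+74+180+47 = 585 km.

Minimum total: 585 km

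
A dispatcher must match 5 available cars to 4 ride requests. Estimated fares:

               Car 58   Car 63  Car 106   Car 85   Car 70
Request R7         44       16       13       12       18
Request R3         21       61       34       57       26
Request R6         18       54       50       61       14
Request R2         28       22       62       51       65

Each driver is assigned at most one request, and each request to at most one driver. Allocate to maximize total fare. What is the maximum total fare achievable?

Maximum total: $231

Treat this as an assignment problem: match each driver to one request.
Optimal: Car 58→Request R7 ($44), Car 63→Request R3 ($61), Car 85→Request R6 ($61), Car 70→Request R2 ($65) — total 44+61+61+65 = $231.
Row-greedy (each driver in turn takes its best remaining request) gives $228, worse by 3.
Checked against all permutations: $231 is optimal.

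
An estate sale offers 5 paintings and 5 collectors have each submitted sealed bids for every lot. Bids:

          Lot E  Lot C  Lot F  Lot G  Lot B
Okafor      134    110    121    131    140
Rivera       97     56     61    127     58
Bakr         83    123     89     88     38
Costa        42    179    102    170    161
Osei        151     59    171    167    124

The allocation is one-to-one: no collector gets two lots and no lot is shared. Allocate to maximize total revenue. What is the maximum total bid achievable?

Maximum total: $716

Optimal: Okafor→Lot E ($134), Rivera→Lot G ($127), Bakr→Lot C ($123), Costa→Lot B ($161), Osei→Lot F ($171) — total 134+127+123+161+171 = $716.
No other one-to-one assignment exceeds $716.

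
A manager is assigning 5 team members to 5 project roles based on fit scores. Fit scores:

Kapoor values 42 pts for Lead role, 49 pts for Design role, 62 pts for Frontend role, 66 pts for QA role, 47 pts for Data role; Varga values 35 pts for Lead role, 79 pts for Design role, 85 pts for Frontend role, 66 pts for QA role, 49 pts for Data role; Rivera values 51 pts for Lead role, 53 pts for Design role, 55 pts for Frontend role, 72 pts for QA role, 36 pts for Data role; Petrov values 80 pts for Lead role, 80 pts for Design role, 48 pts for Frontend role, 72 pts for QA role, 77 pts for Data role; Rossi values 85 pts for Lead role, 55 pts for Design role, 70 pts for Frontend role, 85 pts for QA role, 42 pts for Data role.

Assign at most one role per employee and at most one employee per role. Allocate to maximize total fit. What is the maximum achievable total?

Maximum total: 375 pts

Optimal: Kapoor→Frontend role (62 pts), Varga→Design role (79 pts), Rivera→QA role (72 pts), Petrov→Data role (77 pts), Rossi→Lead role (85 pts) — total 62+79+72+77+85 = 375 pts.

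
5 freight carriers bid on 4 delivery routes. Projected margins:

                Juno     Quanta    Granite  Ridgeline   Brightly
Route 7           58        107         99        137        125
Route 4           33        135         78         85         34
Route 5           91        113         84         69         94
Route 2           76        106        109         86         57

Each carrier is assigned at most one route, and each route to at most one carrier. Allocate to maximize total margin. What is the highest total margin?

This is a one-to-one assignment (maximum-weight bipartite matching).
Optimal: Ridgeline→Route 7 ($137k), Quanta→Route 4 ($135k), Brightly→Route 5 ($94k), Granite→Route 2 ($109k) — total 137+135+94+109 = $475k.
Row-greedy (each carrier in turn takes its best remaining route) gives $472k, worse by 3.
Every other assignment is strictly worse.

Max total: $475k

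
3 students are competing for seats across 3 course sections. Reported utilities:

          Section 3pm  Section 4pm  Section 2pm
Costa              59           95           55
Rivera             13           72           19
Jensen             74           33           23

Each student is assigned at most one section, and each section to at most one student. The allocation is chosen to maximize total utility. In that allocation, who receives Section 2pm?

Costa receives Section 2pm.

Optimal: Costa→Section 2pm (55 points), Rivera→Section 4pm (72 points), Jensen→Section 3pm (74 points) — total 55+72+74 = 201 points.
Column-greedy (each section in turn goes to its best remaining student) gives 188 points, worse by 13.
Next-best assignment: Costa→Section 4pm, Rivera→Section 2pm, Jensen→Section 3pm = 188 points.
Every other assignment is strictly worse.
Costa's own top section is Section 4pm (95 points), but forcing Costa→Section 4pm and reassigning the rest optimally gives only 188 points — worse by 13.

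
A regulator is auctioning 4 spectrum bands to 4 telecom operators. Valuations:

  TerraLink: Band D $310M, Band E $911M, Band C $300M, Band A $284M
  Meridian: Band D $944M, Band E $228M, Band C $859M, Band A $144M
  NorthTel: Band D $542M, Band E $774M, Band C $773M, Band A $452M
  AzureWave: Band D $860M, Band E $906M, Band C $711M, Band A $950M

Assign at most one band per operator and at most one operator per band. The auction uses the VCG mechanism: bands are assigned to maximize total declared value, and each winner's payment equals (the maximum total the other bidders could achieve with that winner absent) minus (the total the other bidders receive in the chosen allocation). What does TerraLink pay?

TerraLink pays $1M.

Efficient allocation: TerraLink→Band E ($911M), Meridian→Band D ($944M), NorthTel→Band C ($773M), AzureWave→Band A ($950M); total welfare W = $3578M.
TerraLink receives Band E at value $911M, so the others get W − 911 = $2667M.
Without TerraLink: best allocation of the remaining 3 bidders over all 4 bands is Meridian→Band D ($944M), NorthTel→Band E ($774M), AzureWave→Band A ($950M), total $2668M.
VCG payment = (others' best without TerraLink) − (others' welfare with TerraLink) = 2668 − 2667 = $1M.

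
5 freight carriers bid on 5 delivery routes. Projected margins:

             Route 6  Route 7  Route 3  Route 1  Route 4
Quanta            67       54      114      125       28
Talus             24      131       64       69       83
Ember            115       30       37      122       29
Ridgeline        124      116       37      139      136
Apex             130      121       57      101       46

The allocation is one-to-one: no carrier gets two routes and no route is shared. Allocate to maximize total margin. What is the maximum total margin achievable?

Max total: $633k

Optimal: Quanta→Route 3 ($114k), Talus→Route 7 ($131k), Ember→Route 1 ($122k), Ridgeline→Route 4 ($136k), Apex→Route 6 ($130k) — total 114+131+122+136+130 = $633k.
Next-best assignment: Quanta→Route 3, Talus→Route 7, Ember→Route 6, Ridgeline→Route 4, Apex→Route 1 = $597k.
Swapping Talus↔Apex (Talus→Route 6 $24k, Apex→Route 7 $121k) loses 116.
No other one-to-one assignment exceeds $633k.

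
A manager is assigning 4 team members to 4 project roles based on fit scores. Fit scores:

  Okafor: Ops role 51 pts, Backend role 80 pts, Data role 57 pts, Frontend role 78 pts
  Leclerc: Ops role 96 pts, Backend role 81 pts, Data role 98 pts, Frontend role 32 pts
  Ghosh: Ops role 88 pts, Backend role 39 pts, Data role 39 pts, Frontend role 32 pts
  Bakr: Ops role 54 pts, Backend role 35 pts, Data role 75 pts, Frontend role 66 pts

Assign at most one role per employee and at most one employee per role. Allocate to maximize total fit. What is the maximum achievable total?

Max total: 332 pts

Optimal: Okafor→Backend role (80 pts), Leclerc→Data role (98 pts), Ghosh→Ops role (88 pts), Bakr→Frontend role (66 pts) — total 80+98+88+66 = 332 pts.
Column-greedy (each role in turn goes to its best remaining employee) gives 283 pts, worse by 49.
Next-best assignment: Okafor→Frontend role, Leclerc→Backend role, Ghosh→Ops role, Bakr→Data role = 322 pts.
Swapping Leclerc↔Ghosh (Leclerc→Ops role 96 pts, Ghosh→Data role 39 pts) loses 51.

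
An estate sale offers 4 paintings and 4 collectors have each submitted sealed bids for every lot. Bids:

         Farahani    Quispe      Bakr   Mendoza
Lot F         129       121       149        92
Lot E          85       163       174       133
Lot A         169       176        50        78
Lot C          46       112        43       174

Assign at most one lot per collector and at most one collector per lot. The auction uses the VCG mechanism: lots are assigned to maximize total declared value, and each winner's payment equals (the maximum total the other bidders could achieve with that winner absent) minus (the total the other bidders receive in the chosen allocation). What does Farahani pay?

Farahani pays $38.

Efficient allocation: Farahani→Lot A ($169), Quispe→Lot E ($163), Bakr→Lot F ($149), Mendoza→Lot C ($174); total welfare W = $655.
Farahani receives Lot A at value $169, so the others get W − 169 = $486.
Without Farahani: best allocation of the remaining 3 bidders over all 4 lots is Quispe→Lot A ($176), Bakr→Lot E ($174), Mendoza→Lot C ($174), total $524.
VCG payment = (others' best without Farahani) − (others' welfare with Farahani) = 524 − 486 = $38.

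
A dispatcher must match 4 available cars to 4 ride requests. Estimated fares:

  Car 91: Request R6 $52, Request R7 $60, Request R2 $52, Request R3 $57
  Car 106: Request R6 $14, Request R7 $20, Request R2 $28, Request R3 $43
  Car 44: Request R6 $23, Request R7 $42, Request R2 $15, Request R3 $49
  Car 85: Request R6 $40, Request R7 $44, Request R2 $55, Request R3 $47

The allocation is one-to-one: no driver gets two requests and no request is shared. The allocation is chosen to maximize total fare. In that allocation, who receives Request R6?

This is the linear assignment problem.
Optimal: Car 91→Request R6 ($52), Car 106→Request R3 ($43), Car 44→Request R7 ($42), Car 85→Request R2 ($55) — total 52+43+42+55 = $192.
Column-greedy (each request in turn goes to its best remaining driver) gives $173, worse by 19.
Checked against all permutations: $192 is optimal.
Car 91's own top request is Request R7 ($60), but forcing Car 91→Request R7 and reassigning the rest optimally gives only $181 — worse by 11.

Car 91 receives Request R6.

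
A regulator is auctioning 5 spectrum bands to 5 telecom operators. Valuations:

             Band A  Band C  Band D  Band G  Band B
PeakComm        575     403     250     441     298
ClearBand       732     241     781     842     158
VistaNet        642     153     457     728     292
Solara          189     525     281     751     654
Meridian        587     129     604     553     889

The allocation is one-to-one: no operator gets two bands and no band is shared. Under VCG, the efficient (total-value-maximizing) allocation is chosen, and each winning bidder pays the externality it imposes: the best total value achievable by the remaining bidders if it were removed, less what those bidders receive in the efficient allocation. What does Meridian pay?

Efficient allocation: PeakComm→Band A ($575M), ClearBand→Band D ($781M), VistaNet→Band G ($728M), Solara→Band C ($525M), Meridian→Band B ($889M); total welfare W = $3498M.
Meridian receives Band B at value $889M, so the others get W − 889 = $2609M.
Without Meridian: best allocation of the remaining 4 bidders over all 5 bands is PeakComm→Band A ($575M), ClearBand→Band D ($781M), VistaNet→Band G ($728M), Solara→Band B ($654M), total $2738M.
VCG payment = (others' best without Meridian) − (others' welfare with Meridian) = 2738 − 2609 = $129M.

Meridian pays $129M.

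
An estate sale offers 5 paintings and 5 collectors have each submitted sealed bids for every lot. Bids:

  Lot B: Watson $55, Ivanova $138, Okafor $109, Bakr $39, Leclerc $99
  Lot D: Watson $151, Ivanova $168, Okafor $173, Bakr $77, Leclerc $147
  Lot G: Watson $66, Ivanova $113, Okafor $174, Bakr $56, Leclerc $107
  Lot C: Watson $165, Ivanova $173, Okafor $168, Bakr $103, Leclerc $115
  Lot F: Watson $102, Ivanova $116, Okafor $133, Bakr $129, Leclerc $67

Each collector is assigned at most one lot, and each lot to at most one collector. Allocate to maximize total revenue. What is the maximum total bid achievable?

This is the linear assignment problem.
Optimal: Watson→Lot C ($165), Ivanova→Lot B ($138), Okafor→Lot G ($174), Bakr→Lot F ($129), Leclerc→Lot D ($147) — total 165+138+174+129+147 = $753.
Column-greedy (each lot in turn goes to its best remaining collector) gives $712, worse by 41.
Next-best assignment: Watson→Lot C, Ivanova→Lot D, Okafor→Lot G, Bakr→Lot F, Leclerc→Lot B = $735.
No other one-to-one assignment exceeds $753.

Max total: $753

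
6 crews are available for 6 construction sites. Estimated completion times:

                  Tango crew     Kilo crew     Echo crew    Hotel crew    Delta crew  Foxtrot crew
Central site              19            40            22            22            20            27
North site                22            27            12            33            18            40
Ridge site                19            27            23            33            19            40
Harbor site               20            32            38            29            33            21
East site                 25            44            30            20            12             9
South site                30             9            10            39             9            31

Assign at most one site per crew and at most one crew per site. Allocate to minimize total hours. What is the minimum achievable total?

Optimal: Tango crew→Harbor site (20 hours), Kilo crew→South site (9 hours), Echo crew→North site (12 hours), Hotel crew→Central site (22 hours), Delta crew→Ridge site (19 hours), Foxtrot crew→East site (9 hours) — total 20+9+12+22+19+9 = 91 hours.
Column-greedy (each site in turn goes to its cheapest remaining crew) gives 100 hours, worse by 9.
Swapping Echo crew↔Hotel crew (Echo crew→Central site 22 hours, Hotel crew→North site 33 hours) adds 21.
Every other assignment is strictly worse.

Min total: 91 hours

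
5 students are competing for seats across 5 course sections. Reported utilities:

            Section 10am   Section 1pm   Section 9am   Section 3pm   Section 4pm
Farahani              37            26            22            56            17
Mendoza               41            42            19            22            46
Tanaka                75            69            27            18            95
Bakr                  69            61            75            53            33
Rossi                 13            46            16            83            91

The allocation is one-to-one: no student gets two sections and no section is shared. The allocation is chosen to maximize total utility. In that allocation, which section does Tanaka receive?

Optimal: Farahani→Section 3pm (56 points), Mendoza→Section 1pm (42 points), Tanaka→Section 10am (75 points), Bakr→Section 9am (75 points), Rossi→Section 4pm (91 points) — total 56+42+75+75+91 = 339 points.
Row-greedy (each student in turn takes its best remaining section) gives 298 points, worse by 41.
Next-best assignment: Farahani→Section 10am, Mendoza→Section 1pm, Tanaka→Section 4pm, Bakr→Section 9am, Rossi→Section 3pm = 332 points.
Swapping Farahani↔Rossi (Farahani→Section 4pm 17 points, Rossi→Section 3pm 83 points) loses 47.
Tanaka's own top section is Section 4pm (95 points), but forcing Tanaka→Section 4pm and reassigning the rest optimally gives only 332 points — worse by 7.

Tanaka receives Section 10am.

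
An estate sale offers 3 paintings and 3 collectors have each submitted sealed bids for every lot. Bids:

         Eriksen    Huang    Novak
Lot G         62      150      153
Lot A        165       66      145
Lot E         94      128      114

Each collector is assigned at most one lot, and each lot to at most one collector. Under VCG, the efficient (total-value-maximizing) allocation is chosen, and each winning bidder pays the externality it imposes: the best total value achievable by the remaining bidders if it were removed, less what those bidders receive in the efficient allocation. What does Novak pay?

Efficient allocation: Eriksen→Lot A ($165), Huang→Lot E ($128), Novak→Lot G ($153); total welfare W = $446.
Novak receives Lot G at value $153, so the others get W − 153 = $293.
Without Novak: best allocation of the remaining 2 bidders over all 3 lots is Eriksen→Lot A ($165), Huang→Lot G ($150), total $315.
VCG payment = (others' best without Novak) − (others' welfare with Novak) = 315 − 293 = $22.

Novak pays $22.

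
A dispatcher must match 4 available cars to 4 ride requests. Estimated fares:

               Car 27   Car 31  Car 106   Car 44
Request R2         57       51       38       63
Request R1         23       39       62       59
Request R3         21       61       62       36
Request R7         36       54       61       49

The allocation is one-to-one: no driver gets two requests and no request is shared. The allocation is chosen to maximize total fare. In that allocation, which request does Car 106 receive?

This is the linear assignment problem.
Optimal: Car 27→Request R2 ($57), Car 31→Request R3 ($61), Car 106→Request R7 ($61), Car 44→Request R1 ($59) — total 57+61+61+59 = $238.
Column-greedy (each request in turn goes to its best remaining driver) gives $222, worse by 16.
Next-best assignment: Car 27→Request R2, Car 31→Request R7, Car 106→Request R3, Car 44→Request R1 = $232.
Car 106's own top request is Request R1 ($62), but forcing Car 106→Request R1 and reassigning the rest optimally gives only $229 — worse by 9.

Car 106 receives Request R7.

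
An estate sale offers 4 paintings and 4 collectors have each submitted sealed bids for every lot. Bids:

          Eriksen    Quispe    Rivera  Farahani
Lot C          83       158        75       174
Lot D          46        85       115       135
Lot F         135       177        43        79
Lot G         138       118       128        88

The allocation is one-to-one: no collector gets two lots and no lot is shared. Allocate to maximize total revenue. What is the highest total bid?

Max total: $604

This is a one-to-one assignment (maximum-weight bipartite matching).
Optimal: Eriksen→Lot G ($138), Quispe→Lot F ($177), Rivera→Lot D ($115), Farahani→Lot C ($174) — total 138+177+115+174 = $604.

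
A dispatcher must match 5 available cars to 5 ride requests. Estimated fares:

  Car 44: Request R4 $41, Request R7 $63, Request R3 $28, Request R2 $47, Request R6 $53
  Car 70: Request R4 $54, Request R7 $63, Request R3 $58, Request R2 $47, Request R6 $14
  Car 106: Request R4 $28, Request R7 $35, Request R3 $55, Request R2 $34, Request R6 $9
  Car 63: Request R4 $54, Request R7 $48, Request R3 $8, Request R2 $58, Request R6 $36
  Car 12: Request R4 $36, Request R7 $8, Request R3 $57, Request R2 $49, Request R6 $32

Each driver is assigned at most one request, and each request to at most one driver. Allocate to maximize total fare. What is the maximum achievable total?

This is a one-to-one assignment (maximum-weight bipartite matching).
Optimal: Car 44→Request R6 ($53), Car 70→Request R7 ($63), Car 106→Request R3 ($55), Car 63→Request R4 ($54), Car 12→Request R2 ($49) — total 53+63+55+54+49 = $274.
Max-entry greedy (repeatedly take the single best remaining cell) gives $224, worse by 50.
Next-best assignment: Car 44→Request R6, Car 70→Request R7, Car 106→Request R3, Car 63→Request R2, Car 12→Request R4 = $265.
Swapping Car 106↔Car 44 (Car 106→Request R6 $9, Car 44→Request R3 $28) loses 71.

Maximum total: $274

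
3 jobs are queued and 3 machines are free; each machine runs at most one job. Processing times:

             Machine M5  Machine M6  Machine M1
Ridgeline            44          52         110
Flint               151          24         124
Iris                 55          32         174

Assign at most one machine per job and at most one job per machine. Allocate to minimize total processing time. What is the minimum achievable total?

Minimum total: 189 min

Optimal: Ridgeline→Machine M1 (110 min), Flint→Machine M6 (24 min), Iris→Machine M5 (55 min) — total 110+24+55 = 189 min.
Min-entry greedy (repeatedly take the single cheapest remaining cell) gives 242 min, worse by 53.
Swapping Flint↔Ridgeline (Flint→Machine M1 124 min, Ridgeline→Machine M6 52 min) adds 42.
No other one-to-one assignment undercuts 189 min.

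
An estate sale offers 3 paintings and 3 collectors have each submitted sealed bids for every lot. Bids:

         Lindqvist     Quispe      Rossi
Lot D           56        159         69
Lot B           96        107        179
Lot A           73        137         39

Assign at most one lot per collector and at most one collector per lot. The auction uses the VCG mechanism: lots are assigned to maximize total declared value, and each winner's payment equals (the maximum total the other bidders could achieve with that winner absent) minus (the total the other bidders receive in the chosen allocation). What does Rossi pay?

Rossi pays $23.

Efficient allocation: Lindqvist→Lot A ($73), Quispe→Lot D ($159), Rossi→Lot B ($179); total welfare W = $411.
Rossi receives Lot B at value $179, so the others get W − 179 = $232.
Without Rossi: best allocation of the remaining 2 bidders over all 3 lots is Lindqvist→Lot B ($96), Quispe→Lot D ($159), total $255.
VCG payment = (others' best without Rossi) − (others' welfare with Rossi) = 255 − 232 = $23.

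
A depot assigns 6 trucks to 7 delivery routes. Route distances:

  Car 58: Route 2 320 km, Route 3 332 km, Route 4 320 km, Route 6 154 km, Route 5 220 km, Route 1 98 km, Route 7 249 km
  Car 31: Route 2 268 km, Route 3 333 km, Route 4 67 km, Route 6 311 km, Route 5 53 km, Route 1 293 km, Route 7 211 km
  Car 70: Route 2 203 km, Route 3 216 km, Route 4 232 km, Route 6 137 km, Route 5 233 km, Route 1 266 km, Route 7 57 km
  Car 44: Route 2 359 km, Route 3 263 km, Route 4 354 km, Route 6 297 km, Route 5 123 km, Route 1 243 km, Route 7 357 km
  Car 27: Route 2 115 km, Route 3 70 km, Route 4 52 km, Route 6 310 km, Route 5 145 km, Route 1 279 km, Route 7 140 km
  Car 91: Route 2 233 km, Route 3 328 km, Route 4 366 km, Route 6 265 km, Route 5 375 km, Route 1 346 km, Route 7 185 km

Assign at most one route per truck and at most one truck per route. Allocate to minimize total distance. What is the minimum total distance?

Minimum total: 648 km

This is a one-to-one assignment (minimum-cost bipartite matching).
Optimal: Car 58→Route 1 (98 km), Car 31→Route 4 (67 km), Car 70→Route 7 (57 km), Car 44→Route 5 (123 km), Car 27→Route 3 (70 km), Car 91→Route 2 (233 km) — total 98+67+57+123+70+233 = 648 km.
Column-greedy (each route in turn goes to its cheapest remaining truck) gives 1021 km, worse by 373.
No other one-to-one assignment undercuts 648 km.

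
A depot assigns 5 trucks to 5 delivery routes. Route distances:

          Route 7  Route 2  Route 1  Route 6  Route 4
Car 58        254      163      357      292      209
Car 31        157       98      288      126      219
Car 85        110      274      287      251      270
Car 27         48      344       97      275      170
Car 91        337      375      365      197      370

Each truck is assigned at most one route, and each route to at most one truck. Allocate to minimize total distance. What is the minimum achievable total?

Min total: 711 km

This is the linear assignment problem.
Optimal: Car 58→Route 4 (209 km), Car 31→Route 2 (98 km), Car 85→Route 7 (110 km), Car 27→Route 1 (97 km), Car 91→Route 6 (197 km) — total 209+98+110+97+197 = 711 km.
Row-greedy (each truck in turn takes its cheapest remaining route) gives 866 km, worse by 155.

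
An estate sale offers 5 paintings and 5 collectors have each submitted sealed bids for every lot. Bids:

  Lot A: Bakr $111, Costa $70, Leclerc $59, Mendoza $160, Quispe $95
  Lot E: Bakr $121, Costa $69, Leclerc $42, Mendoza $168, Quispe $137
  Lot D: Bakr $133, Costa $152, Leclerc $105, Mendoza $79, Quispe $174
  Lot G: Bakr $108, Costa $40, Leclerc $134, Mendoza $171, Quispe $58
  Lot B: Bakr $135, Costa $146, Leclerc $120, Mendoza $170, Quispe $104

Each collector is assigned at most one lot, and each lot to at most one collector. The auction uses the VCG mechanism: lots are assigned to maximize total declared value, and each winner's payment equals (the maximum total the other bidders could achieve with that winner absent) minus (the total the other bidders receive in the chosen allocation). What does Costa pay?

Efficient allocation: Bakr→Lot E ($121), Costa→Lot B ($146), Leclerc→Lot G ($134), Mendoza→Lot A ($160), Quispe→Lot D ($174); total welfare W = $735.
Costa receives Lot B at value $146, so the others get W − 146 = $589.
Without Costa: best allocation of the remaining 4 bidders over all 5 lots is Bakr→Lot B ($135), Leclerc→Lot G ($134), Mendoza→Lot E ($168), Quispe→Lot D ($174), total $611.
VCG payment = (others' best without Costa) − (others' welfare with Costa) = 611 − 589 = $22.

Costa pays $22.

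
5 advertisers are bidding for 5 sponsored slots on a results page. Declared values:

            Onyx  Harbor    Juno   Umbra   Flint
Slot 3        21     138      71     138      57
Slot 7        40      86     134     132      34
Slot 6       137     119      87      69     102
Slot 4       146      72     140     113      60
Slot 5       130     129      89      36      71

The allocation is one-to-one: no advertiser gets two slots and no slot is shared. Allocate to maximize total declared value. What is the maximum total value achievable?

This is a one-to-one assignment (maximum-weight bipartite matching).
Optimal: Onyx→Slot 4 ($146), Harbor→Slot 5 ($129), Juno→Slot 7 ($134), Umbra→Slot 3 ($138), Flint→Slot 6 ($102) — total 146+129+134+138+102 = $649.
Next-best assignment: Onyx→Slot 5, Harbor→Slot 3, Juno→Slot 4, Umbra→Slot 7, Flint→Slot 6 = $642.
Swapping Juno↔Harbor (Juno→Slot 5 $89, Harbor→Slot 7 $86) loses 88.

Max total: $649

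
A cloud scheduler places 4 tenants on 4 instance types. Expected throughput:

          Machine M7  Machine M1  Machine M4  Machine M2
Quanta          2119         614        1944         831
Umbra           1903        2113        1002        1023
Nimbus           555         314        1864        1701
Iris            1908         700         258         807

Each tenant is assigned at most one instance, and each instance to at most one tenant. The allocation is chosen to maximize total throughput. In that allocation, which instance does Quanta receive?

Optimal: Quanta→Machine M4 (1944 ops/s), Umbra→Machine M1 (2113 ops/s), Nimbus→Machine M2 (1701 ops/s), Iris→Machine M7 (1908 ops/s) — total 1944+2113+1701+1908 = 7666 ops/s.
Max-entry greedy (repeatedly take the single best remaining cell) gives 6903 ops/s, worse by 763.
Quanta's own top instance is Machine M7 (2119 ops/s), but forcing Quanta→Machine M7 and reassigning the rest optimally gives only 6903 ops/s — worse by 763.

Quanta receives Machine M4.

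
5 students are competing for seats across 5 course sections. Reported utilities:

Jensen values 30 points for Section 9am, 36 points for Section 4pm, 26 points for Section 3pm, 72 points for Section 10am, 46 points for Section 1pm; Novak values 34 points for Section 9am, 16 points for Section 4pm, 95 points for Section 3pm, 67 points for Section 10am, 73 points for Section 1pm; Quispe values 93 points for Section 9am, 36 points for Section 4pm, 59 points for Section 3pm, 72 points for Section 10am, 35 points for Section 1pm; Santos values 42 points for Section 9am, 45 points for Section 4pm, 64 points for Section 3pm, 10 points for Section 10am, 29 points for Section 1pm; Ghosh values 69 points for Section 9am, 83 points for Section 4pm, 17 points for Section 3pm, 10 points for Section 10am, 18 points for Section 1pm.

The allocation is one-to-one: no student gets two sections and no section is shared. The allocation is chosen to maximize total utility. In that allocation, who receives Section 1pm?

Optimal: Jensen→Section 10am (72 points), Novak→Section 1pm (73 points), Quispe→Section 9am (93 points), Santos→Section 3pm (64 points), Ghosh→Section 4pm (83 points) — total 72+73+93+64+83 = 385 points.
Max-entry greedy (repeatedly take the single best remaining cell) gives 372 points, worse by 13.
Next-best assignment: Jensen→Section 10am, Novak→Section 3pm, Quispe→Section 9am, Santos→Section 1pm, Ghosh→Section 4pm = 372 points.
Novak's own top section is Section 3pm (95 points), but forcing Novak→Section 3pm and reassigning the rest optimally gives only 372 points — worse by 13.

Novak receives Section 1pm.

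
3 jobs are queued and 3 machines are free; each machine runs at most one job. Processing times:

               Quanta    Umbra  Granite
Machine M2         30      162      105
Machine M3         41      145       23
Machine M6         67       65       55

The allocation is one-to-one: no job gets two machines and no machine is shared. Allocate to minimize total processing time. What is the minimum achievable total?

Min total: 118 min

Optimal: Quanta→Machine M2 (30 min), Umbra→Machine M6 (65 min), Granite→Machine M3 (23 min) — total 30+65+23 = 118 min.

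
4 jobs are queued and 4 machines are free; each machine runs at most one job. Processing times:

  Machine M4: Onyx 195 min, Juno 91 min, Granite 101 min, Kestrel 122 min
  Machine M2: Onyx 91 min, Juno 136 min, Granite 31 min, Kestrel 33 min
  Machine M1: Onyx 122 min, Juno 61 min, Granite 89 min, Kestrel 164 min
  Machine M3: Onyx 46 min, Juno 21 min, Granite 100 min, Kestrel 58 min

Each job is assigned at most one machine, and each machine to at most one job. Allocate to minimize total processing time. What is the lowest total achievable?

Optimal: Onyx→Machine M3 (46 min), Juno→Machine M1 (61 min), Granite→Machine M4 (101 min), Kestrel→Machine M2 (33 min) — total 46+61+101+33 = 241 min.
Column-greedy (each machine in turn goes to its cheapest remaining job) gives 302 min, worse by 61.
Next-best assignment: Onyx→Machine M3, Juno→Machine M4, Granite→Machine M1, Kestrel→Machine M2 = 259 min.
Swapping Juno↔Kestrel (Juno→Machine M2 136 min, Kestrel→Machine M1 164 min) adds 206.
No other one-to-one assignment undercuts 241 min.

Min total: 241 min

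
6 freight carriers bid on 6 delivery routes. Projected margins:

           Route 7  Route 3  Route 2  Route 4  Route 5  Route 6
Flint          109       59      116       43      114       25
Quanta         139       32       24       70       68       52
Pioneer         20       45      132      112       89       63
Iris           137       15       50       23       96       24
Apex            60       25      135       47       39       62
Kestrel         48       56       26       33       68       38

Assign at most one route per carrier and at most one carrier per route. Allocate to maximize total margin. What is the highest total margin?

Optimal: Flint→Route 5 ($114k), Quanta→Route 6 ($52k), Pioneer→Route 4 ($112k), Iris→Route 7 ($137k), Apex→Route 2 ($135k), Kestrel→Route 3 ($56k) — total 114+52+112+137+135+56 = $606k.
Column-greedy (each route in turn goes to its best remaining carrier) gives $579k, worse by 27.
Next-best assignment: Flint→Route 2, Quanta→Route 7, Pioneer→Route 4, Iris→Route 5, Apex→Route 6, Kestrel→Route 3 = $581k.
Swapping Pioneer↔Flint (Pioneer→Route 5 $89k, Flint→Route 4 $43k) loses 94.
Every other assignment is strictly worse.

Max total: $606k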